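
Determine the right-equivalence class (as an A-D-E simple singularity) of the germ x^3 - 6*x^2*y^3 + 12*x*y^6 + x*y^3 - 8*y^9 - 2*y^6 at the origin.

The Hessian of f at 0 has rank 0. Corank 2; j^3 = x^3 is a perfect cube, so E-series; the 4-jet and mu = 7 give E_7.

E_7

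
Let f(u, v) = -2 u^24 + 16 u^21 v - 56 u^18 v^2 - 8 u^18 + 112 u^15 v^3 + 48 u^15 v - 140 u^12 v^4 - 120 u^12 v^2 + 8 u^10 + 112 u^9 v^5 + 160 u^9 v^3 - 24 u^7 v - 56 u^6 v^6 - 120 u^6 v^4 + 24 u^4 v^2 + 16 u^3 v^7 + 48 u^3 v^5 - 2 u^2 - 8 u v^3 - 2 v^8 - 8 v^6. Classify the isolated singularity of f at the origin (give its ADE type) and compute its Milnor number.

Type A_7, Milnor number mu = 7.

The Hessian of f at 0 is [[-4, 0], [0, 0]] with rank 1, so corank 1. A Groebner basis of the Jacobian ideal J(f) in C{u,v} is {u^3, u^2*v, u/2 + v^3}; counting standard monomials gives mu = 7. Corank 1: A-series; mu = 7 gives A_7.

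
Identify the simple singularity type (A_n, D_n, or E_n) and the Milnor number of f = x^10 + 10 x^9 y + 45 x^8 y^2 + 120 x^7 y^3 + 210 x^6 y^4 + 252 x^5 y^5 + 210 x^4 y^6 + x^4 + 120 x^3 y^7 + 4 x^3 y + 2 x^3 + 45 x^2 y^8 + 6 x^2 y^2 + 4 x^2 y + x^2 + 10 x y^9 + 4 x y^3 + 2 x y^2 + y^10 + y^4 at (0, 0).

The Hessian of f at 0 has rank 1. Corank 1: A-series; mu = 9 gives A_9.

Type A_{9}, Milnor number mu = 9.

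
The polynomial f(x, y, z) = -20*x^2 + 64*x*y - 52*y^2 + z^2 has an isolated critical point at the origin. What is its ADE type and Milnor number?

The Hessian of f at 0 has rank 3. Corank 0: nondegenerate Morse point, so A_1.

Type A_{1}, Milnor number mu = 1.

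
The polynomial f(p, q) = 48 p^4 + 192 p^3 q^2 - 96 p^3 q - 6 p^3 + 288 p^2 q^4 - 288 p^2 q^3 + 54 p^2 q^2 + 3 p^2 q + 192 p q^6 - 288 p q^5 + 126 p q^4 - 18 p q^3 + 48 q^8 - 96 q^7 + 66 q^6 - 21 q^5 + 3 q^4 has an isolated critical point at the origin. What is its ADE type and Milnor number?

The Hessian of f at 0 has rank 0. Corank 2; j^3 = -3*p^2*(2*p - q) has shape L^2 M (L != M), so D-series; mu = 5 gives D_5.

Type D_5, Milnor number mu = 5.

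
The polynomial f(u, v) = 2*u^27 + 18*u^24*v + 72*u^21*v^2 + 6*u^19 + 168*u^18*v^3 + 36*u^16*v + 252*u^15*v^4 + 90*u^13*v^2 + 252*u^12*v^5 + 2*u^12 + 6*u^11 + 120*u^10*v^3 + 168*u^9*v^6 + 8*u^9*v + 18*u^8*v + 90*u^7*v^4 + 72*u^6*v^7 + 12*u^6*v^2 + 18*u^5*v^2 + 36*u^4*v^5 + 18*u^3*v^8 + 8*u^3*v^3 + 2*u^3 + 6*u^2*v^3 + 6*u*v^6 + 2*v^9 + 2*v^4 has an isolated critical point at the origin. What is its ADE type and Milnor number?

Type E_{6}, Milnor number mu = 6.

The Hessian of f at 0 has rank 0. Corank 2; j^3 = 2*u^3 is a perfect cube, so E-series; the 4-jet and mu = 6 give E_6.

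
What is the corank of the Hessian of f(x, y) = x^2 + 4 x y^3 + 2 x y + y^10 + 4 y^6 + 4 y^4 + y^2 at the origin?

The Hessian at 0 is [[2, 2], [2, 2]] of rank 1; hence corank 1.

1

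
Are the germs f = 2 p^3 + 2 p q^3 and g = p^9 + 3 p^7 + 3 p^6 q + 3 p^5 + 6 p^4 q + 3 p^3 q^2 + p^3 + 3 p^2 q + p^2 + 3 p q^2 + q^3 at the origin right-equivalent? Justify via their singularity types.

The Hessian of f at 0 has rank 0. Corank 2; j^3 = 2*p^3 is a perfect cube, so E-series; the 4-jet and mu = 7 give E_7. The Hessian of g at 0 has rank 1. Corank 1: A-series; mu = 2 gives A_2. f is E_7 but g is A_2, hence not right-equivalent.

No.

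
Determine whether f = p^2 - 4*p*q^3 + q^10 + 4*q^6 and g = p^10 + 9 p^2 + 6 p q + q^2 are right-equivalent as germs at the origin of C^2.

The Hessian of f at 0 has rank 1. Corank 1: A-series; mu = 9 gives A_9. The Hessian of g at 0 has rank 1. Corank 1: A-series; mu = 9 gives A_9. Both have type A_9, hence right-equivalent.

Yes.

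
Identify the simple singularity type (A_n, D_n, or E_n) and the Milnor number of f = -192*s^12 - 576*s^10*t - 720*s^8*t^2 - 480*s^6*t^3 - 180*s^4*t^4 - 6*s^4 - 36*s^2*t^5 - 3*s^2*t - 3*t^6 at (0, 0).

Type D_{7}, Milnor number mu = 7.

The Hessian of f at 0 has rank 0. Corank 2; j^3 = -3*s^2*t has shape L^2 M (L != M), so D-series; mu = 7 gives D_7.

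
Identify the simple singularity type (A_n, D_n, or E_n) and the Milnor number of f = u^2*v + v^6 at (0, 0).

Type D7, Milnor number mu = 7.

The Hessian of f at 0 has rank 0. Corank 2; j^3 = u^2*v has shape L^2 M (L != M), so D-series; mu = 7 gives D_7.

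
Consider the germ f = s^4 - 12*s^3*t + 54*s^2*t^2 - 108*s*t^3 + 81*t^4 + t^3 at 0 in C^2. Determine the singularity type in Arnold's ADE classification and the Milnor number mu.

The Hessian of f at 0 has rank 0. Corank 2; j^3 = t^3 is a perfect cube, so E-series; the 4-jet and mu = 6 give E_6.

Type E6, Milnor number mu = 6.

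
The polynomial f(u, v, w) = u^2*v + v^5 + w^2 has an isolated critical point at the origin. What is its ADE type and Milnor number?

The Hessian of f at 0 is [[0, 0, 0], [0, 0, 0], [0, 0, 2]] with rank 1, so corank 2. A Groebner basis of the Jacobian ideal J(f) in C{u,v,w} is {u^2/5 + v^4, u^3, u*v, w}; counting standard monomials gives mu = 6. Corank 2; j^3 = u^2*v has shape L^2 M (L != M), so D-series; mu = 6 gives D_6.

Type D6, Milnor number mu = 6.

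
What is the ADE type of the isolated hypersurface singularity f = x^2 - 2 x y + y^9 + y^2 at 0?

A8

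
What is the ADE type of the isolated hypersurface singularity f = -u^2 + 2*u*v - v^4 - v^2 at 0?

The Hessian of f at 0 is [[-2, 2], [2, -2]] with rank 1, so corank 1. A Groebner basis of the Jacobian ideal J(f) in C{u,v} is {v^3, u - v}; counting standard monomials gives mu = 3. Corank 1: A-series; mu = 3 gives A_3.

A_3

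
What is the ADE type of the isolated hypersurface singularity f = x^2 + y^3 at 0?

The Hessian of f at 0 is [[2, 0], [0, 0]] with rank 1, so corank 1. A Groebner basis of the Jacobian ideal J(f) in C{x,y} is {y^2, x}; counting standard monomials gives mu = 2. Corank 1: A-series; mu = 2 gives A_2.

A_2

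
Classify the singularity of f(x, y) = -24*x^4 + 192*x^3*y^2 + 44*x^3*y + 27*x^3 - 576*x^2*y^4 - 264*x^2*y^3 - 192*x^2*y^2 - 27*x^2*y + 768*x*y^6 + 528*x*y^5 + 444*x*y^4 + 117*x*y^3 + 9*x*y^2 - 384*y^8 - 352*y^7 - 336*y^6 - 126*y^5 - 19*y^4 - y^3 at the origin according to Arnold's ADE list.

The Hessian of f at 0 is [[0, 0], [0, 0]] with rank 0, so corank 2. A Groebner basis of the Jacobian ideal J(f) in C{x,y} is {-19683*x^2/77432 + 6561*x*y/38716 + y^4 - 27*y^3/77432 - 2187*y^2/77432, x^3 - 12987*x^2/77432 + 4329*x*y/38716 - 8657*y^3/232296 - 1443*y^2/77432, x^2*y - 26001*x^2/77432 + 8667*x*y/38716 - 77753*y^3/696888 - 2889*y^2/77432, -19521*x^2/38716 + x*y^2 + 6507*x*y/19358 - 116389*y^3/348444 - 2169*y^2/38716}; counting standard monomials gives mu = 7. Corank 2; j^3 = (3*x - y)^3 is a perfect cube, so E-series; the 4-jet and mu = 7 give E_7.

E_7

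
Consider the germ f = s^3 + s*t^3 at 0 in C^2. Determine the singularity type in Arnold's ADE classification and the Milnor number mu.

Type E_7, Milnor number mu = 7.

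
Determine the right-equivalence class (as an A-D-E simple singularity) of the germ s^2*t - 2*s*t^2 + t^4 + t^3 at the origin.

D_5

The Hessian of f at 0 has rank 0. Corank 2; j^3 = t*(s - t)^2 has shape L^2 M (L != M), so D-series; mu = 5 gives D_5.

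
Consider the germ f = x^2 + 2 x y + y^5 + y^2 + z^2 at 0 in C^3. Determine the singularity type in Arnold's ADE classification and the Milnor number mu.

Type A4, Milnor number mu = 4.

The Hessian of f at 0 has rank 2. Corank 1: A-series; mu = 4 gives A_4.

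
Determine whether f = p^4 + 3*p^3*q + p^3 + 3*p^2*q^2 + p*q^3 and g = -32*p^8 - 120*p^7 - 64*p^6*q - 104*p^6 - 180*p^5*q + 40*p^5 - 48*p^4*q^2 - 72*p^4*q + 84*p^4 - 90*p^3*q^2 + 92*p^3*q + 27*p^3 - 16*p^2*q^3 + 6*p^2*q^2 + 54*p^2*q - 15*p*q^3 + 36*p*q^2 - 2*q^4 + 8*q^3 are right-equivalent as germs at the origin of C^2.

The Hessian of f at 0 has rank 0. Corank 2; j^3 = p^3 is a perfect cube, so E-series; the 4-jet and mu = 7 give E_7. The Hessian of g at 0 has rank 0. Corank 2; j^3 = (3*p + 2*q)^3 is a perfect cube, so E-series; the 4-jet and mu = 7 give E_7. Both have type E_7, hence right-equivalent.

Yes.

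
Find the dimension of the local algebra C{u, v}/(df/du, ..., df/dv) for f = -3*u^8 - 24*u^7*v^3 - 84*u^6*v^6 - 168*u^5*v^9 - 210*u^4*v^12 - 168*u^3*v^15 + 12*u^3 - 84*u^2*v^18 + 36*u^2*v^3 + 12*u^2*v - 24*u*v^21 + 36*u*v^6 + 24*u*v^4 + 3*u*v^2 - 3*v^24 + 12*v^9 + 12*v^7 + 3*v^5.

9

The Hessian of f at 0 has rank 0. Corank 2; j^3 = 3*u*(2*u + v)^2 has shape L^2 M (L != M), so D-series; mu = 9 gives D_9.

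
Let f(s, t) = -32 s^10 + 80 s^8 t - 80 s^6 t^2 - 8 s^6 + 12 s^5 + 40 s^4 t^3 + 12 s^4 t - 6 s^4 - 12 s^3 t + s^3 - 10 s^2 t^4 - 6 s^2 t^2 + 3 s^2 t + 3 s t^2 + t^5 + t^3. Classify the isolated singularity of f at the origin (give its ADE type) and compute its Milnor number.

Type E8, Milnor number mu = 8.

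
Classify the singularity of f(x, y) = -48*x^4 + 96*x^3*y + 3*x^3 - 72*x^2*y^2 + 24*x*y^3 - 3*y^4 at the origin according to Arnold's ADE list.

E6

The Hessian of f at 0 is [[0, 0], [0, 0]] with rank 0, so corank 2. A Groebner basis of the Jacobian ideal J(f) in C{x,y} is {y^4, x*y^2 - y^3/6, x^2}; counting standard monomials gives mu = 6. Corank 2; j^3 = 3*x^3 is a perfect cube, so E-series; the 4-jet and mu = 6 give E_6.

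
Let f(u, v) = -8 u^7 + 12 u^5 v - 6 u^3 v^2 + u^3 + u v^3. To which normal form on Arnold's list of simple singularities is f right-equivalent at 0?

The Hessian of f at 0 has rank 0. Corank 2; j^3 = u^3 is a perfect cube, so E-series; the 4-jet and mu = 7 give E_7.

E_{7}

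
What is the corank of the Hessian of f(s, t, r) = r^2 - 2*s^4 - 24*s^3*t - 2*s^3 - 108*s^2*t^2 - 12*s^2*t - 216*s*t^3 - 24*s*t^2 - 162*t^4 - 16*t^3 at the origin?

Hessian at 0 has rank 1.

2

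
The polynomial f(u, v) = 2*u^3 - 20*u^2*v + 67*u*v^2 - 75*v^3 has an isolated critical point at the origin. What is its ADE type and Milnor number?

Type D_4, Milnor number mu = 4.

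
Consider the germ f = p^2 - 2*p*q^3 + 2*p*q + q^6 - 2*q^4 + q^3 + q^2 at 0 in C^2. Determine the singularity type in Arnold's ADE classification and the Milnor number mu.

The Hessian of f at 0 has rank 1. Corank 1: A-series; mu = 2 gives A_2.

Type A_2, Milnor number mu = 2.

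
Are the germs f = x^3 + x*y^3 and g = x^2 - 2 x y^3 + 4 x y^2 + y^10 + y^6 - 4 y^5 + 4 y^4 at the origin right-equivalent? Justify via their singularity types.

The Hessian of f at 0 is [[0, 0], [0, 0]] with rank 0, so corank 2. A Groebner basis of the Jacobian ideal J(f) in C{x,y} is {x^3, x*y^2, 3*x^2 + y^3}; counting standard monomials gives mu = 7. Corank 2; j^3 = x^3 is a perfect cube, so E-series; the 4-jet and mu = 7 give E_7. The Hessian of g at 0 is [[2, 0], [0, 0]] with rank 1, so corank 1. A Groebner basis of the Jacobian ideal J(g) in C{x,y} is {x^4 + 8*x^3/3 - 32*x^2*y - 320*x^2/3 - 896*x*y^2/3 - 512*x*y/3 - 1024*x/3 - 2048*y^2/3, x^3*y + 2*x^3 - 16*x^2*y - 48*x^2 - 128*x*y^2 - 64*x*y - 128*x - 256*y^2, x^3/6 + x^2*y^2 + 2*x^2*y + 16*x^2/3 + 40*x*y^2/3 + 16*x*y/3 + 32*x/3 + 64*y^2/3, -x + y^3 - 2*y^2}; counting standard monomials gives mu = 9. Corank 1: A-series; mu = 9 gives A_9. f is E_7 but g is A_9, hence not right-equivalent.

No.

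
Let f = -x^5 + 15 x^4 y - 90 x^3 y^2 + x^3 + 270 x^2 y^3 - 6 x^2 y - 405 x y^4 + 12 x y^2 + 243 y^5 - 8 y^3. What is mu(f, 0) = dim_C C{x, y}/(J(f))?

The Hessian of f at 0 has rank 0. Corank 2; j^3 = (x - 2*y)^3 is a perfect cube, so E-series; the 5-jet and mu = 8 give E_8.

8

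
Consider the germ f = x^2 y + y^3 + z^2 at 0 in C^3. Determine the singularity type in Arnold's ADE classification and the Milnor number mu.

Type D_4, Milnor number mu = 4.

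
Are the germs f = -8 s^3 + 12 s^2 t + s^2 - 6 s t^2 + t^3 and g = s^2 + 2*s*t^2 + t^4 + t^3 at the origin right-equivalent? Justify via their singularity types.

Yes.

The Hessian of f at 0 has rank 1. Corank 1: A-series; mu = 2 gives A_2. The Hessian of g at 0 has rank 1. Corank 1: A-series; mu = 2 gives A_2. Both have type A_2, hence right-equivalent.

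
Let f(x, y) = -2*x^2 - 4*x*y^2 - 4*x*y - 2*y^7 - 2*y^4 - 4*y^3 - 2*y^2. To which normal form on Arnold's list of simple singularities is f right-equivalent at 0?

A_{6}

The Hessian of f at 0 has rank 1. Corank 1: A-series; mu = 6 gives A_6.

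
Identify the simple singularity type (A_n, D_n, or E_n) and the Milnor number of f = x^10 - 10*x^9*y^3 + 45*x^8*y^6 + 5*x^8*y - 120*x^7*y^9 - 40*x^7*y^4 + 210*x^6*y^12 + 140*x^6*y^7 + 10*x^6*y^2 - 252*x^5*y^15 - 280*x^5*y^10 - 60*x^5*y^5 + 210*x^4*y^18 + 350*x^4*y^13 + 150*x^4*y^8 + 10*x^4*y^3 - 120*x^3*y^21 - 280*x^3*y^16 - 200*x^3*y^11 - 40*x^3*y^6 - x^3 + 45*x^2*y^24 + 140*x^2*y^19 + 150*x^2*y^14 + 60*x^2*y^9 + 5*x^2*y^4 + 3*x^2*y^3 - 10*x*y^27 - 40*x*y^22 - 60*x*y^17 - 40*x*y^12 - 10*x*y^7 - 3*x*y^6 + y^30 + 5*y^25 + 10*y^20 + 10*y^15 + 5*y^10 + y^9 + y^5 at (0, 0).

Type E_{8}, Milnor number mu = 8.

The Hessian of f at 0 is [[0, 0], [0, 0]] with rank 0, so corank 2. A Groebner basis of the Jacobian ideal J(f) in C{x,y} is {-x^2/2 + x*y^3, y^4, x^3, x^2*y}; counting standard monomials gives mu = 8. Corank 2; j^3 = -x^3 is a perfect cube, so E-series; the 5-jet and mu = 8 give E_8.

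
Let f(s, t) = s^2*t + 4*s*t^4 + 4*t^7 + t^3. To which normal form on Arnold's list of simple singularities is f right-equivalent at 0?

The Hessian of f at 0 has rank 0. Corank 2; j^3 = t*(s^2 + t^2) splits into three distinct lines over C (the quadratic factor has nonzero discriminant), so D_4.

D4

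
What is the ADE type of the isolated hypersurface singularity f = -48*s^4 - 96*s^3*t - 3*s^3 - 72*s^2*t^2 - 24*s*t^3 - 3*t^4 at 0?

The Hessian of f at 0 has rank 0. Corank 2; j^3 = -3*s^3 is a perfect cube, so E-series; the 4-jet and mu = 6 give E_6.

E_{6}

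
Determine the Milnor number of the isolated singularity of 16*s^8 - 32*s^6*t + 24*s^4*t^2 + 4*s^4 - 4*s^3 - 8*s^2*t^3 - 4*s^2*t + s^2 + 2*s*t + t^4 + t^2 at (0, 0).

The Hessian of f at 0 has rank 1. Corank 1: A-series; mu = 3 gives A_3.

3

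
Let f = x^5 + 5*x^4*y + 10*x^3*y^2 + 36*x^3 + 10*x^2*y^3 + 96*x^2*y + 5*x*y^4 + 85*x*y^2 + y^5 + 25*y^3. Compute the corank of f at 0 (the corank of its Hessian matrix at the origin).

2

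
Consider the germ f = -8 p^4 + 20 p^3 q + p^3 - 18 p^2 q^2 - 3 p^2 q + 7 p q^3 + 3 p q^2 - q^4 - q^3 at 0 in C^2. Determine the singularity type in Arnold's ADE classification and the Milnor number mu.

Type E_{7}, Milnor number mu = 7.

The Hessian of f at 0 is [[0, 0], [0, 0]] with rank 0, so corank 2. A Groebner basis of the Jacobian ideal J(f) in C{p,q} is {3*p^2/4 - 3*p*q/2 + q^4 - q^3/4 + 3*q^2/4, p^3 - 9*p^2/4 + 9*p*q/2 - q^3/4 - 9*q^2/4, p^2*q - 7*p^2/4 + 7*p*q/2 - 5*q^3/12 - 7*q^2/4, -p^2 + p*q^2 + 2*p*q - 2*q^3/3 - q^2}; counting standard monomials gives mu = 7. Corank 2; j^3 = (p - q)^3 is a perfect cube, so E-series; the 4-jet and mu = 7 give E_7.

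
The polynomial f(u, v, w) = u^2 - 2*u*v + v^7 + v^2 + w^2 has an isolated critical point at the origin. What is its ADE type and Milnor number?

The Hessian of f at 0 is [[2, -2, 0], [-2, 2, 0], [0, 0, 2]] with rank 2, so corank 1. A Groebner basis of the Jacobian ideal J(f) in C{u,v,w} is {v^6, u - v, w}; counting standard monomials gives mu = 6. Corank 1: A-series; mu = 6 gives A_6.

Type A_{6}, Milnor number mu = 6.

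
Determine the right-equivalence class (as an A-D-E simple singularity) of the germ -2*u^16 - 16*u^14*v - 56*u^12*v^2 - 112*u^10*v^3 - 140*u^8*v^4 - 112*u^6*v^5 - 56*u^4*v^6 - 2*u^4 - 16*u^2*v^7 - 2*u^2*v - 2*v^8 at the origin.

The Hessian of f at 0 is [[0, 0], [0, 0]] with rank 0, so corank 2. A Groebner basis of the Jacobian ideal J(f) in C{u,v} is {u^2/8 + v^7, u^3, u*v}; counting standard monomials gives mu = 9. Corank 2; j^3 = -2*u^2*v has shape L^2 M (L != M), so D-series; mu = 9 gives D_9.

D_{9}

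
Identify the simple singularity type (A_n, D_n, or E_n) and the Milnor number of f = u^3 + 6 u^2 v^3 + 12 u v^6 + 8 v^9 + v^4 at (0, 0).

The Hessian of f at 0 has rank 0. Corank 2; j^3 = u^3 is a perfect cube, so E-series; the 4-jet and mu = 6 give E_6.

Type E_6, Milnor number mu = 6.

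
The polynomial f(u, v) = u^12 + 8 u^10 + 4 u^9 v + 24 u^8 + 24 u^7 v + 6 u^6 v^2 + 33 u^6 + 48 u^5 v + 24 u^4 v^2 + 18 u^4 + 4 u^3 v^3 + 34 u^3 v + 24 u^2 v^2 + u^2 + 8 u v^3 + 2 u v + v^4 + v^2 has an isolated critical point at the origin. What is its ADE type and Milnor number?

Type A_{3}, Milnor number mu = 3.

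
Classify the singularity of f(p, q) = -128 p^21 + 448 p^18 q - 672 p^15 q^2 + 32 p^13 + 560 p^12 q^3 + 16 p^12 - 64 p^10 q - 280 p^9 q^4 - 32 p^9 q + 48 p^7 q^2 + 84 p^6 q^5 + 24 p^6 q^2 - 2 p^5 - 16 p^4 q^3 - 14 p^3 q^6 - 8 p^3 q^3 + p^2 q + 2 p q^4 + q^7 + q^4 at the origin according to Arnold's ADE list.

D_{5}

The Hessian of f at 0 has rank 0. Corank 2; j^3 = p^2*q has shape L^2 M (L != M), so D-series; mu = 5 gives D_5.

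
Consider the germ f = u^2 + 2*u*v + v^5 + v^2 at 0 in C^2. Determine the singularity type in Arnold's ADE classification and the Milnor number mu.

The Hessian of f at 0 has rank 1. Corank 1: A-series; mu = 4 gives A_4.

Type A_{4}, Milnor number mu = 4.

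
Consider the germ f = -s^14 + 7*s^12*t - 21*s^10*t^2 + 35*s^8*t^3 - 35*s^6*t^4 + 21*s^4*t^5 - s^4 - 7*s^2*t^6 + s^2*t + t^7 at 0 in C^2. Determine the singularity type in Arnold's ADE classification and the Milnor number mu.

The Hessian of f at 0 is [[0, 0], [0, 0]] with rank 0, so corank 2. A Groebner basis of the Jacobian ideal J(f) in C{s,t} is {s^2/7 + t^6, s^3, s*t}; counting standard monomials gives mu = 8. Corank 2; j^3 = s^2*t has shape L^2 M (L != M), so D-series; mu = 8 gives D_8.

Type D8, Milnor number mu = 8.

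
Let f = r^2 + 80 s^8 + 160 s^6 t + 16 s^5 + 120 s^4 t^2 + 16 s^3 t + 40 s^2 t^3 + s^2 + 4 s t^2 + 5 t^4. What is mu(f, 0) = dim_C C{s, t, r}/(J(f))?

3

The Hessian of f at 0 is [[2, 0, 0], [0, 0, 0], [0, 0, 2]] with rank 2, so corank 1. A Groebner basis of the Jacobian ideal J(f) in C{s,t,r} is {s^2, s*t, s/2 + t^2, r}; counting standard monomials gives mu = 3. Corank 1: A-series; mu = 3 gives A_3.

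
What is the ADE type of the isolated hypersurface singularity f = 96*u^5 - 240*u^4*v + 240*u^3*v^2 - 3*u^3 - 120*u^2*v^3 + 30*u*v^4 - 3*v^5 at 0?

E8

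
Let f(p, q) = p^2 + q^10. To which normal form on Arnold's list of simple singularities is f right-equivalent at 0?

The Hessian of f at 0 has rank 1. Corank 1: A-series; mu = 9 gives A_9.

A9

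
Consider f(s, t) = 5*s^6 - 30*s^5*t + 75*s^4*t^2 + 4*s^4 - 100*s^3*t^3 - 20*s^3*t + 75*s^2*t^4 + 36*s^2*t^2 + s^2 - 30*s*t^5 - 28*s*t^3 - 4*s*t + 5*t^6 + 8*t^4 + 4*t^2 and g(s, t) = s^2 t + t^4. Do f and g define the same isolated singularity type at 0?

No.

The Hessian of f at 0 is [[2, -4], [-4, 8]] with rank 1, so corank 1. A Groebner basis of the Jacobian ideal J(f) in C{s,t} is {s*t^2 + s - 2*t, s/2 + t^3 - t, s^2 - 4*s*t + 4*t^2}; counting standard monomials gives mu = 5. Corank 1: A-series; mu = 5 gives A_5. The Hessian of g at 0 is [[0, 0], [0, 0]] with rank 0, so corank 2. A Groebner basis of the Jacobian ideal J(g) in C{s,t} is {s^3, s^2/4 + t^3, s*t}; counting standard monomials gives mu = 5. Corank 2; j^3 = s^2*t has shape L^2 M (L != M), so D-series; mu = 5 gives D_5. f is A_5 but g is D_5, hence not right-equivalent.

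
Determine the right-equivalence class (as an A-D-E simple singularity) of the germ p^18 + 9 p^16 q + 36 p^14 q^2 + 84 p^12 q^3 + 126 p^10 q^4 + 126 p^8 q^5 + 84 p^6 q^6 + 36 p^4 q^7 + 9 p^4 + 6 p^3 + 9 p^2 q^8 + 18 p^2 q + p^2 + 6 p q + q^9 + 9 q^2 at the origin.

The Hessian of f at 0 has rank 1. Corank 1: A-series; mu = 8 gives A_8.

A8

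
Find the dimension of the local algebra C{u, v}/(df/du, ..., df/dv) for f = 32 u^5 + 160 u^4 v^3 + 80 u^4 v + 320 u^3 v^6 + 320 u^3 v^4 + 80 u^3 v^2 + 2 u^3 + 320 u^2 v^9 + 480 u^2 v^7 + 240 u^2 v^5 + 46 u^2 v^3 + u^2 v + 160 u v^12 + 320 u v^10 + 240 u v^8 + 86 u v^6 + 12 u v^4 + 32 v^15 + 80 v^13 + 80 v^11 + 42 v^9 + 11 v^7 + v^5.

6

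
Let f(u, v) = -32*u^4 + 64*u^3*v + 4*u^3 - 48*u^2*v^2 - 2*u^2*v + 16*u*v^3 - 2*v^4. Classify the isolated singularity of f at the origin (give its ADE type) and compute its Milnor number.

Type D5, Milnor number mu = 5.

The Hessian of f at 0 is [[0, 0], [0, 0]] with rank 0, so corank 2. A Groebner basis of the Jacobian ideal J(f) in C{u,v} is {u*v^2, u*v/8 + v^3, u^2 - u*v/2}; counting standard monomials gives mu = 5. Corank 2; j^3 = 2*u^2*(2*u - v) has shape L^2 M (L != M), so D-series; mu = 5 gives D_5.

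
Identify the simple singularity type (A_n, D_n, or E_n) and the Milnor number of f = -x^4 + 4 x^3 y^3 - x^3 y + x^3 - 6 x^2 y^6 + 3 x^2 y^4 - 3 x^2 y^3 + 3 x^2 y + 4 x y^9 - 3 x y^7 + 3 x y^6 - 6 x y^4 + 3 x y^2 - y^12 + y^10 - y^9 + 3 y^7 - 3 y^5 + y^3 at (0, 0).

The Hessian of f at 0 has rank 0. Corank 2; j^3 = (x + y)^3 is a perfect cube, so E-series; the 4-jet and mu = 7 give E_7.

Type E7, Milnor number mu = 7.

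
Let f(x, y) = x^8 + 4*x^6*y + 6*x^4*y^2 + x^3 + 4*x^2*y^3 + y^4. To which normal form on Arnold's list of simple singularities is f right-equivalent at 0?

E6

The Hessian of f at 0 is [[0, 0], [0, 0]] with rank 0, so corank 2. A Groebner basis of the Jacobian ideal J(f) in C{x,y} is {y^3, x^2}; counting standard monomials gives mu = 6. Corank 2; j^3 = x^3 is a perfect cube, so E-series; the 4-jet and mu = 6 give E_6.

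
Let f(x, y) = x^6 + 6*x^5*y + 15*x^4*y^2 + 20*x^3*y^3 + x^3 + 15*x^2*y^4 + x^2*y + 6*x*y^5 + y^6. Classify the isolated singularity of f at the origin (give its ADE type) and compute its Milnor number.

The Hessian of f at 0 has rank 0. Corank 2; j^3 = x^2*(x + y) has shape L^2 M (L != M), so D-series; mu = 7 gives D_7.

Type D7, Milnor number mu = 7.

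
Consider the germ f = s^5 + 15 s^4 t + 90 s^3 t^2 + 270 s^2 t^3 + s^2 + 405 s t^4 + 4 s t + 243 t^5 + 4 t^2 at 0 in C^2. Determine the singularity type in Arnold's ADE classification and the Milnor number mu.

The Hessian of f at 0 has rank 1. Corank 1: A-series; mu = 4 gives A_4.

Type A4, Milnor number mu = 4.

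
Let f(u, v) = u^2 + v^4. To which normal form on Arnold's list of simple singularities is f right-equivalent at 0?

A_3

The Hessian of f at 0 has rank 1. Corank 1: A-series; mu = 3 gives A_3.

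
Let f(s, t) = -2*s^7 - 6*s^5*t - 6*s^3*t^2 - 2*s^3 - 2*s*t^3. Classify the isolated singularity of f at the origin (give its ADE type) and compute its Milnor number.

Type E7, Milnor number mu = 7.

The Hessian of f at 0 is [[0, 0], [0, 0]] with rank 0, so corank 2. A Groebner basis of the Jacobian ideal J(f) in C{s,t} is {s^3, s*t^2, 3*s^2 + t^3}; counting standard monomials gives mu = 7. Corank 2; j^3 = -2*s^3 is a perfect cube, so E-series; the 4-jet and mu = 7 give E_7.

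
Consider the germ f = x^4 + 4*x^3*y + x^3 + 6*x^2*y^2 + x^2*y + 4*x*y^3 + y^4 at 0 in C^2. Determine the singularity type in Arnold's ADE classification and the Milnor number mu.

Type D_{5}, Milnor number mu = 5.

The Hessian of f at 0 has rank 0. Corank 2; j^3 = x^2*(x + y) has shape L^2 M (L != M), so D-series; mu = 5 gives D_5.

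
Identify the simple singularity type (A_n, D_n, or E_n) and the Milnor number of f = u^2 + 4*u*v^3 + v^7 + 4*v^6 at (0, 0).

Type A6, Milnor number mu = 6.

The Hessian of f at 0 is [[2, 0], [0, 0]] with rank 1, so corank 1. A Groebner basis of the Jacobian ideal J(f) in C{u,v} is {u/2 + v^3, u^2}; counting standard monomials gives mu = 6. Corank 1: A-series; mu = 6 gives A_6.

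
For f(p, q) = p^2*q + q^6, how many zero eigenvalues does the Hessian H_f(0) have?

2

Hessian at 0 has rank 0.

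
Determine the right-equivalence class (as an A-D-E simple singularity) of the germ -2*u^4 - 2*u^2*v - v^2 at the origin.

A3

The Hessian of f at 0 has rank 1. Corank 1: A-series; mu = 3 gives A_3.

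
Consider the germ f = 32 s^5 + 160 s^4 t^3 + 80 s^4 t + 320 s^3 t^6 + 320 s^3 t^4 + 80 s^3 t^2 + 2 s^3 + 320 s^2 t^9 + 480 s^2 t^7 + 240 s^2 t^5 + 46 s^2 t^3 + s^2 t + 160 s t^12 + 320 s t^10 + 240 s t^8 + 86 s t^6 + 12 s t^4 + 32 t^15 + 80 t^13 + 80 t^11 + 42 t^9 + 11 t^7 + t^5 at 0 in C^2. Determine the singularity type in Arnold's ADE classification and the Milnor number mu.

Type D_{6}, Milnor number mu = 6.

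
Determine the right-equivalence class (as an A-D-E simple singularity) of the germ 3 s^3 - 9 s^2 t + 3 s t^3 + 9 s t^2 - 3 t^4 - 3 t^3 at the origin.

E_7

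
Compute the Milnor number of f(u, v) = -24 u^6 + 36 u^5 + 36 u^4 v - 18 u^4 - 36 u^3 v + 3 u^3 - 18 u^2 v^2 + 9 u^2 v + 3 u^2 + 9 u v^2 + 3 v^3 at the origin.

2

The Hessian of f at 0 has rank 1. Corank 1: A-series; mu = 2 gives A_2.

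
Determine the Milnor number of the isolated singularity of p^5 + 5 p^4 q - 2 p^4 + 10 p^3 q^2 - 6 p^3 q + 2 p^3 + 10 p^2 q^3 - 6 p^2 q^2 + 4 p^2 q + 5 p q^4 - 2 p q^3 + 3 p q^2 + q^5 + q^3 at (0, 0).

The Hessian of f at 0 has rank 0. Corank 2; j^3 = (p + q)*(2*p^2 + 2*p*q + q^2) splits into three distinct lines over C (the quadratic factor has nonzero discriminant), so D_4.

4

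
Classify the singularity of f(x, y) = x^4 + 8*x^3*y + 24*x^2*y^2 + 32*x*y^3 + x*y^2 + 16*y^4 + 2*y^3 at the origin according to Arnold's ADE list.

The Hessian of f at 0 has rank 0. Corank 2; j^3 = y^2*(x + 2*y) has shape L^2 M (L != M), so D-series; mu = 5 gives D_5.

D5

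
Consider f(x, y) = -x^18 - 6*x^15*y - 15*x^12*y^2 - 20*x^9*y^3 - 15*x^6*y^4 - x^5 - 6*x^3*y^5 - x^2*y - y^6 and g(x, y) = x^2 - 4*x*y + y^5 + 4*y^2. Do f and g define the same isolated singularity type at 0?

The Hessian of f at 0 has rank 0. Corank 2; j^3 = -x^2*y has shape L^2 M (L != M), so D-series; mu = 7 gives D_7. The Hessian of g at 0 has rank 1. Corank 1: A-series; mu = 4 gives A_4. f is D_7 but g is A_4, hence not right-equivalent.

No.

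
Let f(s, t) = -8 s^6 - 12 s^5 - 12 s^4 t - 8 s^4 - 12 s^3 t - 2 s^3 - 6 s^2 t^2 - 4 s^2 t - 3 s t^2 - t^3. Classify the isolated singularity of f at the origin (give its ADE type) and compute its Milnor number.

The Hessian of f at 0 has rank 0. Corank 2; j^3 = -(s + t)*(2*s^2 + 2*s*t + t^2) splits into three distinct lines over C (the quadratic factor has nonzero discriminant), so D_4.

Type D4, Milnor number mu = 4.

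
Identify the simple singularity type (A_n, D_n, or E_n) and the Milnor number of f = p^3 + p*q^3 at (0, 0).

Type E7, Milnor number mu = 7.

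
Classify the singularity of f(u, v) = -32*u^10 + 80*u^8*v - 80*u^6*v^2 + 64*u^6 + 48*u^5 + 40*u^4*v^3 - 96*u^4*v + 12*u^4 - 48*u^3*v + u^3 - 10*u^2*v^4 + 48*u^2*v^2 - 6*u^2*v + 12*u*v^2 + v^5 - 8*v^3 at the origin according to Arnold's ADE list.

E8

The Hessian of f at 0 is [[0, 0], [0, 0]] with rank 0, so corank 2. A Groebner basis of the Jacobian ideal J(f) in C{u,v} is {-u^2/512 + u*v^3 - u*v^2/16 + u*v/128 + v^3/8 - v^2/128, v^4, u^3 + 3*u^2/8 - 3*u*v/2 - 8*v^3 + 3*v^2/2, u^2*v + u^2/16 - 2*u*v^2 - u*v/4 + v^2/4}; counting standard monomials gives mu = 8. Corank 2; j^3 = (u - 2*v)^3 is a perfect cube, so E-series; the 5-jet and mu = 8 give E_8.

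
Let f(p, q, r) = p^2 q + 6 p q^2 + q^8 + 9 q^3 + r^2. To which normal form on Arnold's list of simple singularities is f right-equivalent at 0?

The Hessian of f at 0 is [[0, 0, 0], [0, 0, 0], [0, 0, 2]] with rank 1, so corank 2. A Groebner basis of the Jacobian ideal J(f) in C{p,q,r} is {p^2/8 + q^7 - 9*q^2/8, p^3 + 27*q^3, p*q + 3*q^2, r}; counting standard monomials gives mu = 9. Corank 2; j^3 = q*(p + 3*q)^2 has shape L^2 M (L != M), so D-series; mu = 9 gives D_9.

D_9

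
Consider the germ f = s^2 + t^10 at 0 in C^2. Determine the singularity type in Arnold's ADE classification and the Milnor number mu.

The Hessian of f at 0 has rank 1. Corank 1: A-series; mu = 9 gives A_9.

Type A9, Milnor number mu = 9.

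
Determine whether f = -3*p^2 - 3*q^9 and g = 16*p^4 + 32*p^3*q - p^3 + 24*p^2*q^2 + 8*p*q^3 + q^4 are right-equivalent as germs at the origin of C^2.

No.

The Hessian of f at 0 has rank 1. Corank 1: A-series; mu = 8 gives A_8. The Hessian of g at 0 has rank 0. Corank 2; j^3 = -p^3 is a perfect cube, so E-series; the 4-jet and mu = 6 give E_6. f is A_8 but g is E_6, hence not right-equivalent.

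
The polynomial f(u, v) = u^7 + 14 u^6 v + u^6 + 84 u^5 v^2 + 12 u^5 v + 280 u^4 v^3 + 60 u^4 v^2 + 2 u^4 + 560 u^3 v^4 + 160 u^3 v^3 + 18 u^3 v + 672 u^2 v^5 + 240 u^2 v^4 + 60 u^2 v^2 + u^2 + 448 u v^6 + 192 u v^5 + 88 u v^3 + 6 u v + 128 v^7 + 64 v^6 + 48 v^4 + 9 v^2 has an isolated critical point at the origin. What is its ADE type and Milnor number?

Type A_6, Milnor number mu = 6.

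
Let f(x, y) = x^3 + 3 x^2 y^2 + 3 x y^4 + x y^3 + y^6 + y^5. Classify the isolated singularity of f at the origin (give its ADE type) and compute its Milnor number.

Type E_{7}, Milnor number mu = 7.

The Hessian of f at 0 has rank 0. Corank 2; j^3 = x^3 is a perfect cube, so E-series; the 4-jet and mu = 7 give E_7.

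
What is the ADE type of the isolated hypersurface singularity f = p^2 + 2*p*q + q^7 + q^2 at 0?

A_{6}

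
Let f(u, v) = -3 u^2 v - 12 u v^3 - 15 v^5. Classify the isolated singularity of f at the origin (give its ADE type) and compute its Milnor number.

Type D6, Milnor number mu = 6.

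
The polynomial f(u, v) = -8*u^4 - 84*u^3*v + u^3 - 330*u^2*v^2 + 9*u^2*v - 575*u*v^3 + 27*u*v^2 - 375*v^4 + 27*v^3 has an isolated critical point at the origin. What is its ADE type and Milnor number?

The Hessian of f at 0 has rank 0. Corank 2; j^3 = (u + 3*v)^3 is a perfect cube, so E-series; the 4-jet and mu = 7 give E_7.

Type E_7, Milnor number mu = 7.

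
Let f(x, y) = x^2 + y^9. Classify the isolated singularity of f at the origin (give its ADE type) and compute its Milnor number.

The Hessian of f at 0 is [[2, 0], [0, 0]] with rank 1, so corank 1. A Groebner basis of the Jacobian ideal J(f) in C{x,y} is {y^8, x}; counting standard monomials gives mu = 8. Corank 1: A-series; mu = 8 gives A_8.

Type A8, Milnor number mu = 8.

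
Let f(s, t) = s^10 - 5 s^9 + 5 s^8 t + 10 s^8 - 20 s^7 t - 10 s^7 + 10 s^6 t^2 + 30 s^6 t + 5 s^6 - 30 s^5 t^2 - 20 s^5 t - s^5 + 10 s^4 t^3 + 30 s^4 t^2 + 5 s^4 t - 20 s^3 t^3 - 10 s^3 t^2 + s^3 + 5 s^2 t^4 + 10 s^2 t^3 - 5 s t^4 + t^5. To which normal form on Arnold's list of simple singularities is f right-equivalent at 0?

The Hessian of f at 0 has rank 0. Corank 2; j^3 = s^3 is a perfect cube, so E-series; the 5-jet and mu = 8 give E_8.

E8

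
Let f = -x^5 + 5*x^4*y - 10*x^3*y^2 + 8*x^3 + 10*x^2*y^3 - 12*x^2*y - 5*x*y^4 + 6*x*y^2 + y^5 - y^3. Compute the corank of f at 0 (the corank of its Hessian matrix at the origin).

2

The Hessian at 0 is [[0, 0], [0, 0]] of rank 0; hence corank 2.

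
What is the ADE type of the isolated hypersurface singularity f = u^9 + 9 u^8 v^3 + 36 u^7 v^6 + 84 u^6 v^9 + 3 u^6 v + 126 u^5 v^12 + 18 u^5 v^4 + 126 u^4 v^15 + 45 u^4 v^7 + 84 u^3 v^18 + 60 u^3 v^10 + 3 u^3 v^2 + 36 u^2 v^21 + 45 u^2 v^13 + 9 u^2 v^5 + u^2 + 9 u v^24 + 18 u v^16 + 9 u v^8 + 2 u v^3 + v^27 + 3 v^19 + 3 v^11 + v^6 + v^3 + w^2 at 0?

A_2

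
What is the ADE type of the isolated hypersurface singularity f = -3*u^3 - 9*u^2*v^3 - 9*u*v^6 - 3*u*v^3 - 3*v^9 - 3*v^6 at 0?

E_{7}

The Hessian of f at 0 is [[0, 0], [0, 0]] with rank 0, so corank 2. A Groebner basis of the Jacobian ideal J(f) in C{u,v} is {u^3, u*v^2, 3*u^2 + v^3}; counting standard monomials gives mu = 7. Corank 2; j^3 = -3*u^3 is a perfect cube, so E-series; the 4-jet and mu = 7 give E_7.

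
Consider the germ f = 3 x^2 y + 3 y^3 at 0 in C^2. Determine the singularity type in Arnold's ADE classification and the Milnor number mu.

Type D4, Milnor number mu = 4.

The Hessian of f at 0 has rank 0. Corank 2; j^3 = 3*y*(x^2 + y^2) splits into three distinct lines over C (the quadratic factor has nonzero discriminant), so D_4.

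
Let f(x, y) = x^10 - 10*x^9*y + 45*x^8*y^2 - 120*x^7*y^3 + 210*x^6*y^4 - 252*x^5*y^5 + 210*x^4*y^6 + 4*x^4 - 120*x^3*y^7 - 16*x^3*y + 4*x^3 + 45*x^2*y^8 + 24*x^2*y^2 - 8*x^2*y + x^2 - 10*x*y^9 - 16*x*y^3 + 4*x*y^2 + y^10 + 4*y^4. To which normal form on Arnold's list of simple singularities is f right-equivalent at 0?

A_9

The Hessian of f at 0 is [[2, 0], [0, 0]] with rank 1, so corank 1. A Groebner basis of the Jacobian ideal J(f) in C{x,y} is {x*y^4 + 10*x*y^3 - 39*x*y^2/4 + 5*x*y/2 - 3*x/16 - 7*y^4 + 7*y^3/2 - 3*y^2/8, 15*x*y^3 - 27*x*y^2/2 + 27*x*y/8 - x/4 + y^5 - 10*y^4 + 19*y^3/4 - y^2/2, x^2 - 2*x*y + x/2 + y^2}; counting standard monomials gives mu = 9. Corank 1: A-series; mu = 9 gives A_9.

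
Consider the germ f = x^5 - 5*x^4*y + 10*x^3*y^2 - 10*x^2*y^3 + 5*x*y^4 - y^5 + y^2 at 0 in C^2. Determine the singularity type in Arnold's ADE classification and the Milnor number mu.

The Hessian of f at 0 has rank 1. Corank 1: A-series; mu = 4 gives A_4.

Type A4, Milnor number mu = 4.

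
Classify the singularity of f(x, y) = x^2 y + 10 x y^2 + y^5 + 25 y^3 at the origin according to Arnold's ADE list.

D_6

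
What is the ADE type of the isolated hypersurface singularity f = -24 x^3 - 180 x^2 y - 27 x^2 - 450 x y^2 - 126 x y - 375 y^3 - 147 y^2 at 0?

A2

The Hessian of f at 0 has rank 1. Corank 1: A-series; mu = 2 gives A_2.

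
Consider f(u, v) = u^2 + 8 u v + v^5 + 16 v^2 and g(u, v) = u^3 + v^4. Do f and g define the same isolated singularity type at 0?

No.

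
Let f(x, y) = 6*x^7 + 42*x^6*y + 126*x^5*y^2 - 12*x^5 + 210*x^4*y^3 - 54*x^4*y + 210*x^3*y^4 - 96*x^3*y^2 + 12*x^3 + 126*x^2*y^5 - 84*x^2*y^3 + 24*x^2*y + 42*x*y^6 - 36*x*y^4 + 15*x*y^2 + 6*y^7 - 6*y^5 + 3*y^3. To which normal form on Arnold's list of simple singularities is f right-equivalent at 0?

The Hessian of f at 0 has rank 0. Corank 2; j^3 = 3*(x + y)*(2*x + y)^2 has shape L^2 M (L != M), so D-series; mu = 8 gives D_8.

D8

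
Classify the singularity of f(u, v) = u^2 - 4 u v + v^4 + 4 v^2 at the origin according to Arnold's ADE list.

A_3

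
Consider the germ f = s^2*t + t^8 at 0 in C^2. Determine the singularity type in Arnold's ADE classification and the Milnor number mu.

Type D_{9}, Milnor number mu = 9.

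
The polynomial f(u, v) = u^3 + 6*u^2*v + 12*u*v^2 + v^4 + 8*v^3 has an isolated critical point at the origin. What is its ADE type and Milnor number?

Type E_6, Milnor number mu = 6.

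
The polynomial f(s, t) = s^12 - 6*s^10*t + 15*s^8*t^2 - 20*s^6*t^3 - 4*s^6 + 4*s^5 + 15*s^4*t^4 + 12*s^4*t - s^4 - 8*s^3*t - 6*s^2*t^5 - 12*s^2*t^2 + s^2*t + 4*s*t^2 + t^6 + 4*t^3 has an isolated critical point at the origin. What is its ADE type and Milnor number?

The Hessian of f at 0 is [[0, 0], [0, 0]] with rank 0, so corank 2. A Groebner basis of the Jacobian ideal J(f) in C{s,t} is {s^2/39 + 359*s*t/2496 + t^4 - 103*t^3/312 + 77*t^2/416, s^3 - 32*s^2/65 - 25*s*t/26 - 4*t^3/65 + 3*t^2/65, s^2*t - s*t/2 - t^2, 8*s^2/195 + s*t^2 + 103*s*t/312 + 131*t^3/195 + 129*t^2/260}; counting standard monomials gives mu = 7. Corank 2; j^3 = t*(s + 2*t)^2 has shape L^2 M (L != M), so D-series; mu = 7 gives D_7.

Type D_7, Milnor number mu = 7.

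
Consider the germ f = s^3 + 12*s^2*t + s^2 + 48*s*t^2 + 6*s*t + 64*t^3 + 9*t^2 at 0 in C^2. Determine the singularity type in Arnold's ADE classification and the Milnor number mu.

The Hessian of f at 0 is [[2, 6], [6, 18]] with rank 1, so corank 1. A Groebner basis of the Jacobian ideal J(f) in C{s,t} is {t^2, s + 3*t}; counting standard monomials gives mu = 2. Corank 1: A-series; mu = 2 gives A_2.

Type A_2, Milnor number mu = 2.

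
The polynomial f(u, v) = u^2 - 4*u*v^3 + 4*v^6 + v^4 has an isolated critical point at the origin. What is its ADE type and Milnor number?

Type A_{3}, Milnor number mu = 3.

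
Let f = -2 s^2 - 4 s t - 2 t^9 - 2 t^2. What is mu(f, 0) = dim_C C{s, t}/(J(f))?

The Hessian of f at 0 has rank 1. Corank 1: A-series; mu = 8 gives A_8.

8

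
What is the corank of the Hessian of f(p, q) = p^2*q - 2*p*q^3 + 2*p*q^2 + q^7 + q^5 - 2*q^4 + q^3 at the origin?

Hessian at 0 has rank 0.

2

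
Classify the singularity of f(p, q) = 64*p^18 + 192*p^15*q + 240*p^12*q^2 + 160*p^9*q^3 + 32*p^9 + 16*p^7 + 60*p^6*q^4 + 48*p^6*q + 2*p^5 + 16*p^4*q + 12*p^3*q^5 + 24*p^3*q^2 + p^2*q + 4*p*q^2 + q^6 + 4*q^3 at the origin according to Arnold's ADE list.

D_7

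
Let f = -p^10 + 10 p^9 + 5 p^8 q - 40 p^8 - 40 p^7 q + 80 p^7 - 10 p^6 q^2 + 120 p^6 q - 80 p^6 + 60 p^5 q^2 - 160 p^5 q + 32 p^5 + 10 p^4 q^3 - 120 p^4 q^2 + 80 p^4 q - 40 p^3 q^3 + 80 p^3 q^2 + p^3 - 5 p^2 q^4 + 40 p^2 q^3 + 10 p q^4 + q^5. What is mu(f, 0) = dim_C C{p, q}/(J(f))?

The Hessian of f at 0 has rank 0. Corank 2; j^3 = p^3 is a perfect cube, so E-series; the 5-jet and mu = 8 give E_8.

8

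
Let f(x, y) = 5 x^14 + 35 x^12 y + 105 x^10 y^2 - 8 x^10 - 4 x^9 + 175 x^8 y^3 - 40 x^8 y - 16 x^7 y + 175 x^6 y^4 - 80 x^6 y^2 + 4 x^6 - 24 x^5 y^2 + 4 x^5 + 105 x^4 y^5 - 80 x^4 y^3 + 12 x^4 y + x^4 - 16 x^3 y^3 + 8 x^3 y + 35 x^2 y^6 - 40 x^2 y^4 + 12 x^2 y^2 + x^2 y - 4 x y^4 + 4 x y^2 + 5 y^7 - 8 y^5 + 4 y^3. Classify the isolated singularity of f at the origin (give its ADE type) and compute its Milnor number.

The Hessian of f at 0 is [[0, 0], [0, 0]] with rank 0, so corank 2. A Groebner basis of the Jacobian ideal J(f) in C{x,y} is {6658*x^2/233011 + x*y^3 - 332496*x*y^2/233011 + 68891*x*y/233011 - 326920*y^3/233011 + 111150*y^2/233011, -10688*x^2/233011 + 404542*x*y^2/233011 - 204451*x*y/466022 + y^4 + 333296*y^3/233011 - 161699*y^2/233011, x^3 + 127168*x^2/233011 - 66596*x*y^2/233011 + 287744*x*y/233011 - 36528*y^3/233011 + 66816*y^2/233011, x^2*y - 800*x^2/233011 - 15764*x*y^2/233011 + 118272*x*y/233011 + 8204*y^3/233011 + 239744*y^2/233011}; counting standard monomials gives mu = 8. Corank 2; j^3 = y*(x + 2*y)^2 has shape L^2 M (L != M), so D-series; mu = 8 gives D_8.

Type D_8, Milnor number mu = 8.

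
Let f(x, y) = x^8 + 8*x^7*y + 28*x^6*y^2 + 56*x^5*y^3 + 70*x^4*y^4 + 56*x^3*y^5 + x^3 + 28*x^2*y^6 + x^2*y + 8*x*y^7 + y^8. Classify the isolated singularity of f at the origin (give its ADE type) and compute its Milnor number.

Type D_{9}, Milnor number mu = 9.

The Hessian of f at 0 has rank 0. Corank 2; j^3 = x^2*(x + y) has shape L^2 M (L != M), so D-series; mu = 9 gives D_9.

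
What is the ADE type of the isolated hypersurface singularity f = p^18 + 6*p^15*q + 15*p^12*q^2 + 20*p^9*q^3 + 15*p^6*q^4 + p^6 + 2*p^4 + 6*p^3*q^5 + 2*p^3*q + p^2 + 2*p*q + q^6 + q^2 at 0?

A5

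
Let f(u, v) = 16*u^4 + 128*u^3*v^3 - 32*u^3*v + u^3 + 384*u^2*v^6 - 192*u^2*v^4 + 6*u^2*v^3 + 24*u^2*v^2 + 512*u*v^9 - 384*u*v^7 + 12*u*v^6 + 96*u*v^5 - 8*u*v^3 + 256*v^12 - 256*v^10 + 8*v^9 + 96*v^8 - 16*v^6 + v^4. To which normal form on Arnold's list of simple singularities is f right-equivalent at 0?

E_{6}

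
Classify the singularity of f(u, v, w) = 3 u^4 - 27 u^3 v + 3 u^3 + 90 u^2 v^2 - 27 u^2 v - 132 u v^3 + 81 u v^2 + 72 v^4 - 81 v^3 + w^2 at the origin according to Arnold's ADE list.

The Hessian of f at 0 is [[0, 0, 0], [0, 0, 0], [0, 0, 2]] with rank 1, so corank 2. A Groebner basis of the Jacobian ideal J(f) in C{u,v,w} is {3*u^2 - 18*u*v + v^4 + v^3 + 27*v^2, u^3 + 45*u^2 - 270*u*v - 12*v^3 + 405*v^2, u^2*v + 11*u^2 - 66*u*v - 16*v^3/3 + 99*v^2, 2*u^2 + u*v^2 - 12*u*v - 7*v^3/3 + 18*v^2, w}; counting standard monomials gives mu = 7. Corank 2; j^3 = 3*(u - 3*v)^3 is a perfect cube, so E-series; the 4-jet and mu = 7 give E_7.

E7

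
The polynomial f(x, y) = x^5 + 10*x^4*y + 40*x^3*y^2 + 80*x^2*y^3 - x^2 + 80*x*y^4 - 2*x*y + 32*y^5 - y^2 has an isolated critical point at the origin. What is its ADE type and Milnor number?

Type A_4, Milnor number mu = 4.

The Hessian of f at 0 has rank 1. Corank 1: A-series; mu = 4 gives A_4.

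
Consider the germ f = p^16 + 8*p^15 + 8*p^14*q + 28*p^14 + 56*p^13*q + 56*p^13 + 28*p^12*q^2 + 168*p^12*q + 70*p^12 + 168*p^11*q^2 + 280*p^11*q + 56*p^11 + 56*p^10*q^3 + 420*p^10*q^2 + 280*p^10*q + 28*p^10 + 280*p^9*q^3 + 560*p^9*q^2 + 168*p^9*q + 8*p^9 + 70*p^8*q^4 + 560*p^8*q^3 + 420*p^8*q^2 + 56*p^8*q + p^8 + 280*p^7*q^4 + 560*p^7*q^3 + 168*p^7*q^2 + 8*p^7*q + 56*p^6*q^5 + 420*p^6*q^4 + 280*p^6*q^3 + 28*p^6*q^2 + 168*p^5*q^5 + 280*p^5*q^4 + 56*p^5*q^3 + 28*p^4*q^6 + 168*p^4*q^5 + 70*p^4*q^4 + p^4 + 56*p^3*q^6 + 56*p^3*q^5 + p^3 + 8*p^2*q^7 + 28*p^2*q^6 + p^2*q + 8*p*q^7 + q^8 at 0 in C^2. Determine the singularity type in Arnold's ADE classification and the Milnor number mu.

Type D_{9}, Milnor number mu = 9.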